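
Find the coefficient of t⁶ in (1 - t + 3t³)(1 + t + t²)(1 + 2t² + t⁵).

6

(1 - t + 3t³) has coefficients 1,-1,0,3 for degrees 0…3.
(1 + t + t²) has coefficients 1,1,1,0,0,0,0 for degrees 0…6.
Finally multiplying by (1 + 2t² + t⁵), the product of all factors after the first has coefficients 1,1,3,2,2,1,1 for degrees 0…6.
[t⁶] = 1·1 − 1·1 + 3·2 = 6.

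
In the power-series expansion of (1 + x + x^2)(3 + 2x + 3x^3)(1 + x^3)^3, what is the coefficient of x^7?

(1 + x + x^2) has coefficients 1,1,1 for degrees 0…2.
(3 + 2x + 3x^3) has coefficients 3,2,0,3,0,0,0,0 for degrees 0…7.
Finally multiplying by (1 + x^3)^3, the product of all factors after the first has coefficients 3,2,0,12,6,0,18,6 for degrees 0…7.
[x^7] = 1·6 + 1·18 + 1·0 = 24.

24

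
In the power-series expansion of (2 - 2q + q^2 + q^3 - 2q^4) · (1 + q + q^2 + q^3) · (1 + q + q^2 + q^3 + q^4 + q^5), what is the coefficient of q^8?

-3

(2 - 2q + q^2 + q^3 - 2q^4) has coefficients 2,-2,1,1,-2 for degrees 0…4.
(1 + q + q^2 + q^3) has coefficients 1,1,1,1,0,0,0,0,0 for degrees 0…8.
Finally multiplying by (1 + q + q^2 + q^3 + q^4 + q^5), the product of all factors after the first has coefficients 1,2,3,4,4,4,3,2,1 for degrees 0…8.
[q^8] = 2·1 − 2·2 + 1·3 + 1·4 − 2·4 = -3.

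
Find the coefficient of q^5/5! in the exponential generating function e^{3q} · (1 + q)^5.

The EGF product rule gives c_5 = Σ_{k_1+k_2=5} C(5; k_1,k_2) · ∏ g_i(k_i), where e^{3q} gives (3)^k; (1+q)^5 gives the falling factorial (5)_k.
g_1(k) for k = 0…5: 1, 3, 9, 27, 81, 243.
g_2(k) for k = 0…5: 1, 5, 20, 60, 120, 120.
c_5 = Σ_k C(5,k)·g_1(k)·g_2(5−k) = 1·1·120 + 5·3·120 + 10·9·60 + 10·27·20 + 5·81·5 + 1·243·1 = 120 + 1800 + 5400 + 5400 + 2025 + 243 = 14988.

14988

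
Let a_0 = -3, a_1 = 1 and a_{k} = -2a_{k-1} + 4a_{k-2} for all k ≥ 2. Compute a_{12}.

-1388544

The ordinary generating function has denominator 1 + 2y - 4y^2.
Iterating the recurrence: a_0,…,a_{12} = -3, 1, -14, 32, -120, 368, -1216, 3904, -12672, 40960, -132608, 429056, -1388544.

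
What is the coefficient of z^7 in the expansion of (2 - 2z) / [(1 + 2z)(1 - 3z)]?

Partial fractions give a closed form: a_n = (6/5)·(-2)^n + (4/5)·3^n.
At n = 7: a_7 = 1596.

1596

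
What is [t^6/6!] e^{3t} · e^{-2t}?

The EGF product rule gives c_6 = Σ_{k_1+k_2=6} C(6; k_1,k_2) · ∏ g_i(k_i), where e^{3t} gives (3)^k; e^{-2t} gives (-2)^k.
g_1(k) for k = 0…6: 1, 3, 9, 27, 81, 243, 729.
g_2(k) for k = 0…6: 1, -2, 4, -8, 16, -32, 64.
c_6 = Σ_k C(6,k)·g_1(k)·g_2(6−k) = 1·1·64 + 6·3·(-32) + 15·9·16 + 20·27·(-8) + 15·81·4 + 6·243·(-2) + 1·729·1 = 64 − 576 + 2160 − 4320 + 4860 − 2916 + 729 = 1.

1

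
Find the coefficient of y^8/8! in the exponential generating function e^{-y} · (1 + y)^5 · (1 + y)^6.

58433

The EGF product rule gives c_8 = Σ_{k_1+k_2+k_3=8} C(8; k_1,k_2,k_3) · ∏ g_i(k_i), where e^{-y} gives (-1)^k; (1+y)^5 gives the falling factorial (5)_k; (1+y)^6 gives the falling factorial (6)_k.
g_1(k) for k = 0…8: 1, -1, 1, -1, 1, -1, 1, -1, 1.
g_2(k) for k = 0…8: 1, 5, 20, 60, 120, 120, 0, 0, 0.
g_3(k) for k = 0…8: 1, 6, 30, 120, 360, 720, 720, 0, 0.
First combine the last two factors: h(k) = Σ_j C(k,j)·g_2(j)·g_3(k−j) for k = 0…8: 1, 11, 110, 990, 7920, 55440, 332640, 1663200, 6652800.
c_8 = Σ_k C(8,k)·g_1(k)·h(8−k) = 1·1·6652800 + 8·(-1)·1663200 + 28·1·332640 + 56·(-1)·55440 + 70·1·7920 + 56·(-1)·990 + 28·1·110 + 8·(-1)·11 + 1·1·1 = 6652800 − 13305600 + 9313920 − 3104640 + 554400 − 55440 + 3080 − 88 + 1 = 58433.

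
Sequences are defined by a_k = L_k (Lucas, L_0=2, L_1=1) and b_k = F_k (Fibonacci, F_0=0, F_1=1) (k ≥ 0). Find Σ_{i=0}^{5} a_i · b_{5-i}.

The convolution is the t^5 coefficient of A(t)B(t).
Σ = 2·5 + 1·3 + 3·2 + 4·1 + 7·1 + 11·0 = 30.

30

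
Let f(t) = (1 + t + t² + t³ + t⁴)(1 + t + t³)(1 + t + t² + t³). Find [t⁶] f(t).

(1 + t + t² + t³ + t⁴) has coefficients 1,1,1,1,1 for degrees 0…4.
(1 + t + t³) has coefficients 1,1,0,1,0,0,0 for degrees 0…6.
Finally multiplying by (1 + t + t² + t³), the product of all factors after the first has coefficients 1,2,2,3,2,1,1 for degrees 0…6.
[t⁶] = 1·1 + 1·1 + 1·2 + 1·3 + 1·2 = 9.

9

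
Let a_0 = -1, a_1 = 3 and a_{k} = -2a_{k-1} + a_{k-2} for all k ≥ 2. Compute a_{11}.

The ordinary generating function has denominator 1 + 2x - x^2.
Iterating the recurrence: a_0,…,a_{11} = -1, 3, -7, 17, -41, 99, -239, 577, -1393, 3363, -8119, 19601.

19601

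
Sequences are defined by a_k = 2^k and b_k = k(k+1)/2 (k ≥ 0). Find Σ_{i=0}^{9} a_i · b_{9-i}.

Write out a_i and b_{9-i} for i = 0,…,9 and sum the products.
Σ = 1·45 + 2·36 + 4·28 + 8·21 + 16·15 + 32·10 + 64·6 + 128·3 + 256·1 + 512·0 = 1981.

1981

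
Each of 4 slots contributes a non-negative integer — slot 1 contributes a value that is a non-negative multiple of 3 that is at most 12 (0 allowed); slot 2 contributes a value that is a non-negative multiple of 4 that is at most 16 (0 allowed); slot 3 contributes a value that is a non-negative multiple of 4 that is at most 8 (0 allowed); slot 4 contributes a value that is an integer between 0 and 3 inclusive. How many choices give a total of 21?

14

The generating function for the choices is (1 + x^3 + x^6 + x^9 + x^12)·(1 + x^4 + x^8 + x^12 + x^16)·(1 + x^4 + x^8)·(1 + x + x^2 + x^3); the count is [x^21].
(1 + x^3 + x^6 + x^9 + x^12) has coefficients 1,0,0,1,0,0,1,0,0,1,0,0,1 for degrees 0…12.
(1 + x^4 + x^8 + x^12 + x^16) has coefficients 1,0,0,0,1,0,0,0,1,0,0,0,1,0,0,0,1,0,0,0,0,0 for degrees 0…21.
Multiplying by (1 + x^4 + x^8) gives running coefficients 1,0,0,0,2,0,0,0,3,0,0,0,3,0,0,0,3,0,0,0,2,0 for degrees 0…21.
Finally multiplying by (1 + x + x^2 + x^3), the product of all factors after the first has coefficients 1,1,1,1,2,2,2,2,3,3,3,3,3,3,3,3,3,3,3,3,2,2 for degrees 0…21.
[x^21] = 1·2 + 1·3 + 1·3 + 1·3 + 1·3 = 14.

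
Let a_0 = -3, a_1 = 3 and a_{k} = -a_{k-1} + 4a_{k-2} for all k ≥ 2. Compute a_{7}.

1323

The ordinary generating function has denominator 1 + z - 4z^2.
Iterating the recurrence: a_0,…,a_{7} = -3, 3, -15, 27, -87, 195, -543, 1323.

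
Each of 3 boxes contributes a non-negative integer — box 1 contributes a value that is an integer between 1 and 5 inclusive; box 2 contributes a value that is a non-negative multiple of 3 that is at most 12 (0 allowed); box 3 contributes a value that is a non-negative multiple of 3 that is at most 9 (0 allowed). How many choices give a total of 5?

The generating function for the choices is (z + z^2 + z^3 + z^4 + z^5)·(1 + z^3 + z^6 + z^9 + z^12)·(1 + z^3 + z^6 + z^9); the count is [z^5].
(z + z^2 + z^3 + z^4 + z^5) has coefficients 0,1,1,1,1,1 for degrees 0…5.
(1 + z^3 + z^6 + z^9 + z^12) has coefficients 1,0,0,1,0,0 for degrees 0…5.
Finally multiplying by (1 + z^3 + z^6 + z^9), the product of all factors after the first has coefficients 1,0,0,2,0,0 for degrees 0…5.
[z^5] = 1·0 + 1·2 + 1·0 + 1·0 + 1·1 = 3.

3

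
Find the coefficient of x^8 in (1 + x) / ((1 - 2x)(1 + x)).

256

The denominator gives the recurrence a_n = a_(n−1) + 2a_(n−2) for n ≥ 3; the numerator fixes a_0 = 1, a_1 = 2, a_2 = 4.
Iterating: 1, 2, 4, 8, 16, 32, 64, 128, 256, so a_8 = 256.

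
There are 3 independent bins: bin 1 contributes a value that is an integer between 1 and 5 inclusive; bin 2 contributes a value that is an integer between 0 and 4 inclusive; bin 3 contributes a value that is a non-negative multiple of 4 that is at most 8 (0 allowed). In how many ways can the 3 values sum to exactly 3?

The generating function for the choices is (y + y^2 + y^3 + y^4 + y^5)·(1 + y + y^2 + y^3 + y^4)·(1 + y^4 + y^8); the count is [y^3].
(y + y^2 + y^3 + y^4 + y^5) has coefficients 0,1,1,1 for degrees 0…3.
(1 + y + y^2 + y^3 + y^4) has coefficients 1,1,1,1 for degrees 0…3.
Finally multiplying by (1 + y^4 + y^8), the product of all factors after the first has coefficients 1,1,1,1 for degrees 0…3.
[y^3] = 1·1 + 1·1 + 1·1 = 3.

3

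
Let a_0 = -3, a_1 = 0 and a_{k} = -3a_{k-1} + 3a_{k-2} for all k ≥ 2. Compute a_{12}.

The ordinary generating function has denominator 1 + 3y - 3y^2.
Iterating the recurrence: a_0,…,a_{12} = -3, 0, -9, 27, -108, 405, -1539, 5832, -22113, 83835, -317844, 1205037, -4568643.

-4568643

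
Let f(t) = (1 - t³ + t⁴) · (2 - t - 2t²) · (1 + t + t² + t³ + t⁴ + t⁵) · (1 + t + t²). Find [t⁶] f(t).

-2

(1 - t³ + t⁴) has coefficients 1,0,0,-1,1 for degrees 0…4.
(2 - t - 2t²) has coefficients 2,-1,-2,0,0,0,0 for degrees 0…6.
Multiplying by (1 + t + t² + t³ + t⁴ + t⁵) gives running coefficients 2,1,-1,-1,-1,-1,-3 for degrees 0…6.
Finally multiplying by (1 + t + t²), the product of all factors after the first has coefficients 2,3,2,-1,-3,-3,-5 for degrees 0…6.
[t⁶] = 1·(-5) − 1·(-1) + 1·2 = -2.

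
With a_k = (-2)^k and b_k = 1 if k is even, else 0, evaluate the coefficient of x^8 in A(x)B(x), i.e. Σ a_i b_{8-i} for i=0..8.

Write out a_i and b_{8-i} for i = 0,…,8 and sum the products.
Σ = 1·1 − 2·0 + 4·1 − 8·0 + 16·1 − 32·0 + 64·1 − 128·0 + 256·1 = 341.

341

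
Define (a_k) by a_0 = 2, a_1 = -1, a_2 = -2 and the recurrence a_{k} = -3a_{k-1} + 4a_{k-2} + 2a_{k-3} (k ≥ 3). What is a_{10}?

-94452

The ordinary generating function has denominator 1 + 3x - 4x^2 - 2x^3.
Iterating the recurrence: a_0,…,a_{10} = 2, -1, -2, 6, -28, 104, -412, 1596, -6228, 24244, -94452.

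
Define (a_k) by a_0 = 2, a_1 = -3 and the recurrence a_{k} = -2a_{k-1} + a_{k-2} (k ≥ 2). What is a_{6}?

268

The ordinary generating function has denominator 1 + 2y - y^2.
Iterating the recurrence: a_0,…,a_{6} = 2, -3, 8, -19, 46, -111, 268.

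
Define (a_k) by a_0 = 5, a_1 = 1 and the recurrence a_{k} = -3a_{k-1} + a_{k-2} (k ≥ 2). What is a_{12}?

240125

The ordinary generating function has denominator 1 + 3t - t^2.
Iterating the recurrence: a_0,…,a_{12} = 5, 1, 2, -5, 17, -56, 185, -611, 2018, -6665, 22013, -72704, 240125.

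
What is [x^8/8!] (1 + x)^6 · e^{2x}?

1081600

The EGF product rule gives c_8 = Σ_{k_1+k_2=8} C(8; k_1,k_2) · ∏ g_i(k_i), where (1+x)^6 gives the falling factorial (6)_k; e^{2x} gives (2)^k.
g_1(k) for k = 0…8: 1, 6, 30, 120, 360, 720, 720, 0, 0.
g_2(k) for k = 0…8: 1, 2, 4, 8, 16, 32, 64, 128, 256.
c_8 = Σ_k C(8,k)·g_1(k)·g_2(8−k) = 1·1·256 + 8·6·128 + 28·30·64 + 56·120·32 + 70·360·16 + 56·720·8 + 28·720·4 = 256 + 6144 + 53760 + 215040 + 403200 + 322560 + 80640 = 1081600.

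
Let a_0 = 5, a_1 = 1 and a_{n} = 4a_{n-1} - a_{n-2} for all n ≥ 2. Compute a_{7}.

-989

The ordinary generating function has denominator 1 - 4t + t^2.
Iterating the recurrence: a_0,…,a_{7} = 5, 1, -1, -5, -19, -71, -265, -989.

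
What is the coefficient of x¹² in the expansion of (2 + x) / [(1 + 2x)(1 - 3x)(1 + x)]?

Partial fractions give a closed form: a_n = (6/5)·(-2)^n + (21/20)·3^n + (-1/4)·(-1)^n.
At n = 12: a_12 = 562928.

562928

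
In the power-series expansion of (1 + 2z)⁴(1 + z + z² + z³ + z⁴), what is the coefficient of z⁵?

80

(1 + 2z)⁴ has coefficients 1,8,24,32,16 for degrees 0…4.
(1 + z + z² + z³ + z⁴) has coefficients 1,1,1,1,1,0 for degrees 0…5.
[z⁵] = 1·0 + 8·1 + 24·1 + 32·1 + 16·1 = 80.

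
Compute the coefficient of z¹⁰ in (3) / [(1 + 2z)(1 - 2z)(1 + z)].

4095

Partial fractions give a closed form: a_n = (3)·(-2)^n + (1)·2^n + (-1)·(-1)^n.
At n = 10: a_10 = 4095.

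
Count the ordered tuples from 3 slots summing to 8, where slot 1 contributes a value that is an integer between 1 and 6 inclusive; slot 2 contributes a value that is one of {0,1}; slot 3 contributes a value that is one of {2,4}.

The generating function for the choices is (y + y² + y³ + y⁴ + y⁵ + y⁶)·(1 + y)·(y² + y⁴); the count is [y⁸].
(y + y² + y³ + y⁴ + y⁵ + y⁶) has coefficients 0,1,1,1,1,1,1 for degrees 0…6.
(1 + y) has coefficients 1,1,0,0,0,0,0,0,0 for degrees 0…8.
Finally multiplying by (y² + y⁴), the product of all factors after the first has coefficients 0,0,1,1,1,1,0,0,0 for degrees 0…8.
[y⁸] = 1·0 + 1·0 + 1·1 + 1·1 + 1·1 + 1·1 = 4.

4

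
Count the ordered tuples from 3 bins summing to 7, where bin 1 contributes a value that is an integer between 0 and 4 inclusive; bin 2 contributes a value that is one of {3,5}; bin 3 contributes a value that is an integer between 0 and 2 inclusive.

The generating function for the choices is (1 + y + y² + y³ + y⁴)·(y³ + y⁵)·(1 + y + y²); the count is [y⁷].
(1 + y + y² + y³ + y⁴) has coefficients 1,1,1,1,1 for degrees 0…4.
(y³ + y⁵) has coefficients 0,0,0,1,0,1,0,0 for degrees 0…7.
Finally multiplying by (1 + y + y²), the product of all factors after the first has coefficients 0,0,0,1,1,2,1,1 for degrees 0…7.
[y⁷] = 1·1 + 1·1 + 1·2 + 1·1 + 1·1 = 6.

6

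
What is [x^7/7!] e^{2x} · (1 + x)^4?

30144

The EGF product rule gives c_7 = Σ_{k_1+k_2=7} C(7; k_1,k_2) · ∏ g_i(k_i), where e^{2x} gives (2)^k; (1+x)^4 gives the falling factorial (4)_k.
g_1(k) for k = 0…7: 1, 2, 4, 8, 16, 32, 64, 128.
g_2(k) for k = 0…7: 1, 4, 12, 24, 24, 0, 0, 0.
c_7 = Σ_k C(7,k)·g_1(k)·g_2(7−k) = 35·8·24 + 35·16·24 + 21·32·12 + 7·64·4 + 1·128·1 = 6720 + 13440 + 8064 + 1792 + 128 = 30144.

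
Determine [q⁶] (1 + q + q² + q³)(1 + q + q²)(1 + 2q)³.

(1 + q + q² + q³) has coefficients 1,1,1,1 for degrees 0…3.
(1 + q + q²) has coefficients 1,1,1,0,0,0,0 for degrees 0…6.
Finally multiplying by (1 + 2q)³, the product of all factors after the first has coefficients 1,7,19,26,20,8,0 for degrees 0…6.
[q⁶] = 1·0 + 1·8 + 1·20 + 1·26 = 54.

54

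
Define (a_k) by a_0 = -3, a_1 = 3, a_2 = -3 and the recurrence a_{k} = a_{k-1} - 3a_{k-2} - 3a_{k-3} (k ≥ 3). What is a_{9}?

-237

The ordinary generating function has denominator 1 - t + 3t^2 + 3t^3.
Iterating the recurrence: a_0,…,a_{9} = -3, 3, -3, -3, -3, 15, 33, -3, -147, -237.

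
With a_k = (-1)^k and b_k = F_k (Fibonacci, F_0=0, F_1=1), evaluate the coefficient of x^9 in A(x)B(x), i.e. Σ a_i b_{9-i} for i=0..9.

22

The convolution is the t^9 coefficient of A(t)B(t).
Σ = 1·34 − 1·21 + 1·13 − 1·8 + 1·5 − 1·3 + 1·2 − 1·1 + 1·1 − 1·0 = 22.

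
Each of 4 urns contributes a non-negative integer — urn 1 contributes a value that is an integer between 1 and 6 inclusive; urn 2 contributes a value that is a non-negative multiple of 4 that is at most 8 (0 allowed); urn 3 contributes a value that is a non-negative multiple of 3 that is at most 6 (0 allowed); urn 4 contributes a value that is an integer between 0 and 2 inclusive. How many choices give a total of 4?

The generating function for the choices is (t + t² + t³ + t⁴ + t⁵ + t⁶)·(1 + t⁴ + t⁸)·(1 + t³ + t⁶)·(1 + t + t²); the count is [t⁴].
(t + t² + t³ + t⁴ + t⁵ + t⁶) has coefficients 0,1,1,1,1 for degrees 0…4.
(1 + t⁴ + t⁸) has coefficients 1,0,0,0,1 for degrees 0…4.
Multiplying by (1 + t³ + t⁶) gives running coefficients 1,0,0,1,1 for degrees 0…4.
Finally multiplying by (1 + t + t²), the product of all factors after the first has coefficients 1,1,1,1,2 for degrees 0…4.
[t⁴] = 1·1 + 1·1 + 1·1 + 1·1 = 4.

4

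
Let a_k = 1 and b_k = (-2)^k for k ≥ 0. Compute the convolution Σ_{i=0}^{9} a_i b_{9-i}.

This is [x^9] in the product of the two ordinary generating functions.
Σ = 1·(-512) + 1·256 + 1·(-128) + 1·64 + 1·(-32) + 1·16 + 1·(-8) + 1·4 + 1·(-2) + 1·1 = -341.

-341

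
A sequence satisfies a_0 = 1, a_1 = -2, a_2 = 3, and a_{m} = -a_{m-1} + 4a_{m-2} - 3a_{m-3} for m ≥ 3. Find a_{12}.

The ordinary generating function has denominator 1 + y - 4y^2 + 3y^3.
Iterating the recurrence: a_0,…,a_{12} = 1, -2, 3, -14, 32, -97, 267, -751, 2110, -5915, 16608, -46598, 130775.

130775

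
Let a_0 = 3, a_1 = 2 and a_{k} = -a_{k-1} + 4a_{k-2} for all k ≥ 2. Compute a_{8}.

The ordinary generating function has denominator 1 + q - 4q^2.
Iterating the recurrence: a_0,…,a_{8} = 3, 2, 10, -2, 42, -50, 218, -418, 1290.

1290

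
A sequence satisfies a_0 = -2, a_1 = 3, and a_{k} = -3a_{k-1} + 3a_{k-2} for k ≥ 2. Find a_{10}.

-613575

The ordinary generating function has denominator 1 + 3x - 3x^2.
Iterating the recurrence: a_0,…,a_{10} = -2, 3, -15, 54, -207, 783, -2970, 11259, -42687, 161838, -613575.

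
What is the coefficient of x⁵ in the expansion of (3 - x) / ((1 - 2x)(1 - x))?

158

Partial fractions give a closed form: a_n = (5)·2^n + (-2)·1^n.
At n = 5: a_5 = 158.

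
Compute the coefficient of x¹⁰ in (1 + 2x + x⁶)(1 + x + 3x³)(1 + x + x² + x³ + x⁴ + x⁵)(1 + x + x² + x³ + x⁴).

55

(1 + 2x + x⁶) has coefficients 1,2,0,0,0,0,1 for degrees 0…6.
(1 + x + 3x³) has coefficients 1,1,0,3,0,0,0,0,0,0,0 for degrees 0…10.
Multiplying by (1 + x + x² + x³ + x⁴ + x⁵) gives running coefficients 1,2,2,5,5,5,4,3,3,0,0 for degrees 0…10.
Finally multiplying by (1 + x + x² + x³ + x⁴), the product of all factors after the first has coefficients 1,3,5,10,15,19,21,22,20,15,10 for degrees 0…10.
[x¹⁰] = 1·10 + 2·15 + 1·15 = 55.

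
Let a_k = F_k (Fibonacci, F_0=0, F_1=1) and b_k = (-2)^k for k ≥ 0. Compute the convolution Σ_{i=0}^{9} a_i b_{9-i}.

220

Write out a_i and b_{9-i} for i = 0,…,9 and sum the products.
Σ = 0·(-512) + 1·256 + 1·(-128) + 2·64 + 3·(-32) + 5·16 + 8·(-8) + 13·4 + 21·(-2) + 34·1 = 220.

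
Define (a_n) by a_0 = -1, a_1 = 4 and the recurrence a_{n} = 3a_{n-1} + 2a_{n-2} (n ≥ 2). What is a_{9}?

76894

The ordinary generating function has denominator 1 - 3y - 2y^2.
Iterating the recurrence: a_0,…,a_{9} = -1, 4, 10, 38, 134, 478, 1702, 6062, 21590, 76894.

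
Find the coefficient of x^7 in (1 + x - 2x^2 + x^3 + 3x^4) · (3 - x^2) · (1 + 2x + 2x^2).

(1 + x - 2x^2 + x^3 + 3x^4) has coefficients 1,1,-2,1,3 for degrees 0…4.
(3 - x^2) has coefficients 3,0,-1,0,0,0,0,0 for degrees 0…7.
Finally multiplying by (1 + 2x + 2x^2), the product of all factors after the first has coefficients 3,6,5,-2,-2,0,0,0 for degrees 0…7.
[x^7] = 1·0 + 1·0 − 2·0 + 1·(-2) + 3·(-2) = -8.

-8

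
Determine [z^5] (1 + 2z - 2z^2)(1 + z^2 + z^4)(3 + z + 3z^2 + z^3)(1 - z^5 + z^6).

7

(1 + 2z - 2z^2) has coefficients 1,2,-2 for degrees 0…2.
(1 + z^2 + z^4) has coefficients 1,0,1,0,1,0 for degrees 0…5.
Multiplying by (3 + z + 3z^2 + z^3) gives running coefficients 3,1,6,2,6,2 for degrees 0…5.
Finally multiplying by (1 - z^5 + z^6), the product of all factors after the first has coefficients 3,1,6,2,6,-1 for degrees 0…5.
[z^5] = 1·(-1) + 2·6 − 2·2 = 7.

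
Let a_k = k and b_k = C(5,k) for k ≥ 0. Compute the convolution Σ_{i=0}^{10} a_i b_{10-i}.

The convolution is the x^10 coefficient of A(x)B(x).
Σ = 0·0 + 1·0 + 2·0 + 3·0 + 4·0 + 5·1 + 6·5 + 7·10 + 8·10 + 9·5 + 10·1 = 240.

240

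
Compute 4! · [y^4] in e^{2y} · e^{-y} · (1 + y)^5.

The EGF product rule gives c_4 = Σ_{k_1+k_2+k_3=4} C(4; k_1,k_2,k_3) · ∏ g_i(k_i), where e^{2y} gives (2)^k; e^{-y} gives (-1)^k; (1+y)^5 gives the falling factorial (5)_k.
g_1(k) for k = 0…4: 1, 2, 4, 8, 16.
g_2(k) for k = 0…4: 1, -1, 1, -1, 1.
g_3(k) for k = 0…4: 1, 5, 20, 60, 120.
First combine the last two factors: h(k) = Σ_j C(k,j)·g_2(j)·g_3(k−j) for k = 0…4: 1, 4, 11, 14, -19.
c_4 = Σ_k C(4,k)·g_1(k)·h(4−k) = 1·1·(-19) + 4·2·14 + 6·4·11 + 4·8·4 + 1·16·1 = −19 + 112 + 264 + 128 + 16 = 501.

501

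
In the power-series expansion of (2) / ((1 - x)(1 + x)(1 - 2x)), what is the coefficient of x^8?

Partial fractions give a closed form: a_n = (-1)·1^n + (1/3)·(-1)^n + (8/3)·2^n.
At n = 8: a_8 = 682.

682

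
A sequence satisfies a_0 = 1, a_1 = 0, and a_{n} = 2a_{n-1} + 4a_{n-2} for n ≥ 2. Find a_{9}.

The ordinary generating function has denominator 1 - 2t - 4t^2.
Iterating the recurrence: a_0,…,a_{9} = 1, 0, 4, 8, 32, 96, 320, 1024, 3328, 10752.

10752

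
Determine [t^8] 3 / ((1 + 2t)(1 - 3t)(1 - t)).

17919

Partial fractions give a closed form: a_n = (4/5)·(-2)^n + (27/10)·3^n + (-1/2)·1^n.
At n = 8: a_8 = 17919.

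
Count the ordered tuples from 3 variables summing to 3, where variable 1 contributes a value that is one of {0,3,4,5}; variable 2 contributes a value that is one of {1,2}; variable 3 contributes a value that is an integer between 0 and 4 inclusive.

2

The generating function for the choices is (1 + t^3 + t^4 + t^5)·(t + t^2)·(1 + t + t^2 + t^3 + t^4); the count is [t^3].
(1 + t^3 + t^4 + t^5) has coefficients 1,0,0,1 for degrees 0…3.
(t + t^2) has coefficients 0,1,1,0 for degrees 0…3.
Finally multiplying by (1 + t + t^2 + t^3 + t^4), the product of all factors after the first has coefficients 0,1,2,2 for degrees 0…3.
[t^3] = 1·2 + 1·0 = 2.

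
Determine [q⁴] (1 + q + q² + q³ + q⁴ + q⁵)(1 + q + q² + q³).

4

(1 + q + q² + q³ + q⁴ + q⁵) has coefficients 1,1,1,1,1 for degrees 0…4.
(1 + q + q² + q³) has coefficients 1,1,1,1,0 for degrees 0…4.
[q⁴] = 1·0 + 1·1 + 1·1 + 1·1 + 1·1 = 4.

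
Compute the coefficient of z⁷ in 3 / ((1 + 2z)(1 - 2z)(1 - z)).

Partial fractions give a closed form: a_n = (1)·(-2)^n + (3)·2^n + (-1)·1^n.
At n = 7: a_7 = 255.

255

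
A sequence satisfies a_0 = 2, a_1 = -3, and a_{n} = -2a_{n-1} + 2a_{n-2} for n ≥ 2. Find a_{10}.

29856

The ordinary generating function has denominator 1 + 2t - 2t^2.
Iterating the recurrence: a_0,…,a_{10} = 2, -3, 10, -26, 72, -196, 536, -1464, 4000, -10928, 29856.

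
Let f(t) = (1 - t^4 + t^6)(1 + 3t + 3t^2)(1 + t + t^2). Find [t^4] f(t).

2

(1 - t^4 + t^6) has coefficients 1,0,0,0,-1 for degrees 0…4.
(1 + 3t + 3t^2) has coefficients 1,3,3,0,0 for degrees 0…4.
Finally multiplying by (1 + t + t^2), the product of all factors after the first has coefficients 1,4,7,6,3 for degrees 0…4.
[t^4] = 1·3 − 1·1 = 2.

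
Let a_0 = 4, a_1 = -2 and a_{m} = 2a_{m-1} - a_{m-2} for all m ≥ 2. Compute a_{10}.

-56

The ordinary generating function has denominator 1 - 2y + y^2.
Iterating the recurrence: a_0,…,a_{10} = 4, -2, -8, -14, -20, -26, -32, -38, -44, -50, -56.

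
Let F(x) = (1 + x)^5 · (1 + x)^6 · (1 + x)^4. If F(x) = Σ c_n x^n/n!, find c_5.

360360

The EGF product rule gives c_5 = Σ_{k_1+k_2+k_3=5} C(5; k_1,k_2,k_3) · ∏ g_i(k_i), where (1+x)^5 gives the falling factorial (5)_k; (1+x)^6 gives the falling factorial (6)_k; (1+x)^4 gives the falling factorial (4)_k.
g_1(k) for k = 0…5: 1, 5, 20, 60, 120, 120.
g_2(k) for k = 0…5: 1, 6, 30, 120, 360, 720.
g_3(k) for k = 0…5: 1, 4, 12, 24, 24, 0.
First combine the last two factors: h(k) = Σ_j C(k,j)·g_2(j)·g_3(k−j) for k = 0…5: 1, 10, 90, 720, 5040, 30240.
c_5 = Σ_k C(5,k)·g_1(k)·h(5−k) = 1·1·30240 + 5·5·5040 + 10·20·720 + 10·60·90 + 5·120·10 + 1·120·1 = 30240 + 126000 + 144000 + 54000 + 6000 + 120 = 360360.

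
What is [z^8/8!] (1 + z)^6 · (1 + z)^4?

The EGF product rule gives c_8 = Σ_{k_1+k_2=8} C(8; k_1,k_2) · ∏ g_i(k_i), where (1+z)^6 gives the falling factorial (6)_k; (1+z)^4 gives the falling factorial (4)_k.
g_1(k) for k = 0…8: 1, 6, 30, 120, 360, 720, 720, 0, 0.
g_2(k) for k = 0…8: 1, 4, 12, 24, 24, 0, 0, 0, 0.
c_8 = Σ_k C(8,k)·g_1(k)·g_2(8−k) = 70·360·24 + 56·720·24 + 28·720·12 = 604800 + 967680 + 241920 = 1814400.

1814400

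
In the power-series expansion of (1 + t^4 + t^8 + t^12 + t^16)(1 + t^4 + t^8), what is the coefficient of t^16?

3

(1 + t^4 + t^8 + t^12 + t^16) has coefficients 1,0,0,0,1,0,0,0,1,0,0,0,1,0,0,0,1 for degrees 0…16.
(1 + t^4 + t^8) has coefficients 1,0,0,0,1,0,0,0,1,0,0,0,0,0,0,0,0 for degrees 0…16.
[t^16] = 1·0 + 1·0 + 1·1 + 1·1 + 1·1 = 3.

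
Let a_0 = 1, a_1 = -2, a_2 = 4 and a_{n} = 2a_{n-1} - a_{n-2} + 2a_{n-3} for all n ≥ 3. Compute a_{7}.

The ordinary generating function has denominator 1 - 2y + y^2 - 2y^3.
Iterating the recurrence: a_0,…,a_{7} = 1, -2, 4, 12, 16, 28, 64, 132.

132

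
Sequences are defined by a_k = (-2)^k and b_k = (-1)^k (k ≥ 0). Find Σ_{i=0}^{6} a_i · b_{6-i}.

Write out a_i and b_{6-i} for i = 0,…,6 and sum the products.
Σ = 1·1 − 2·(-1) + 4·1 − 8·(-1) + 16·1 − 32·(-1) + 64·1 = 127.

127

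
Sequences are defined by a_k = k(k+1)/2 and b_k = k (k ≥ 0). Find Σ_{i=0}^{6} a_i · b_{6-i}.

70

Write out a_i and b_{6-i} for i = 0,…,6 and sum the products.
Σ = 0·6 + 1·5 + 3·4 + 6·3 + 10·2 + 15·1 + 21·0 = 70.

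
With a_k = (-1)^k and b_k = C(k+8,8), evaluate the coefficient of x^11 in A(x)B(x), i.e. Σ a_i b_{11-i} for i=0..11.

The convolution is the x^11 coefficient of A(x)B(x).
Σ = 1·75582 − 1·43758 + 1·24310 − 1·12870 + 1·6435 − 1·3003 + 1·1287 − 1·495 + 1·165 − 1·45 + 1·9 − 1·1 = 47616.

47616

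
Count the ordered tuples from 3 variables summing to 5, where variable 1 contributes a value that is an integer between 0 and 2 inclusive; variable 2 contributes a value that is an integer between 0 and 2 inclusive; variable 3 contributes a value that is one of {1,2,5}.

The generating function for the choices is (1 + q + q^2)·(1 + q + q^2)·(q + q^2 + q^5); the count is [q^5].
(1 + q + q^2) has coefficients 1,1,1 for degrees 0…2.
(1 + q + q^2) has coefficients 1,1,1,0,0,0 for degrees 0…5.
Finally multiplying by (q + q^2 + q^5), the product of all factors after the first has coefficients 0,1,2,2,1,1 for degrees 0…5.
[q^5] = 1·1 + 1·1 + 1·2 = 4.

4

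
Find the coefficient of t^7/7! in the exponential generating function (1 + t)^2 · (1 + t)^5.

5040

The EGF product rule gives c_7 = Σ_{k_1+k_2=7} C(7; k_1,k_2) · ∏ g_i(k_i), where (1+t)^2 gives the falling factorial (2)_k; (1+t)^5 gives the falling factorial (5)_k.
g_1(k) for k = 0…7: 1, 2, 2, 0, 0, 0, 0, 0.
g_2(k) for k = 0…7: 1, 5, 20, 60, 120, 120, 0, 0.
c_7 = Σ_k C(7,k)·g_1(k)·g_2(7−k) = 21·2·120 = 5040.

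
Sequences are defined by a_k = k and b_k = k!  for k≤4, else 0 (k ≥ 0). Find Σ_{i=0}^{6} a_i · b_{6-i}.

85

The convolution is the x^6 coefficient of A(x)B(x).
Σ = 0·0 + 1·0 + 2·24 + 3·6 + 4·2 + 5·1 + 6·1 = 85.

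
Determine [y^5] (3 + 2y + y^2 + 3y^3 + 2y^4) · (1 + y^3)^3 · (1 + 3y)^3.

(3 + 2y + y^2 + 3y^3 + 2y^4) has coefficients 3,2,1,3,2 for degrees 0…4.
(1 + y^3)^3 has coefficients 1,0,0,3,0,0 for degrees 0…5.
Finally multiplying by (1 + 3y)^3, the product of all factors after the first has coefficients 1,9,27,30,27,81 for degrees 0…5.
[y^5] = 3·81 + 2·27 + 1·30 + 3·27 + 2·9 = 426.

426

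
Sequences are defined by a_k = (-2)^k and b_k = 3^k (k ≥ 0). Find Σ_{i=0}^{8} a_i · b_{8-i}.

Write out a_i and b_{8-i} for i = 0,…,8 and sum the products.
Σ = 1·6561 − 2·2187 + 4·729 − 8·243 + 16·81 − 32·27 + 64·9 − 128·3 + 256·1 = 4039.

4039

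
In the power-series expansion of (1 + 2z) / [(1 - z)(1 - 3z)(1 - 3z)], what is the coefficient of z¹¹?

The denominator gives the recurrence a_n = 7a_(n−1) − 15a_(n−2) + 9a_(n−3) for n ≥ 3; the numerator fixes a_0 = 1, a_1 = 9, a_2 = 48.
Iterating: 1, 9, 48, 210, 831, 3099, 11118, 38820, 132861, 447789, 1490988, 4915830, so a_11 = 4915830.

4915830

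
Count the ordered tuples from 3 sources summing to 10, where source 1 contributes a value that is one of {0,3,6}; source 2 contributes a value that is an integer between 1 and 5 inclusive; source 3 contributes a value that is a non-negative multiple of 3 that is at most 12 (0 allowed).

The generating function for the choices is (1 + z³ + z⁶)·(z + z² + z³ + z⁴ + z⁵)·(1 + z³ + z⁶ + z⁹ + z¹²); the count is [z¹⁰].
(1 + z³ + z⁶) has coefficients 1,0,0,1,0,0,1 for degrees 0…6.
(z + z² + z³ + z⁴ + z⁵) has coefficients 0,1,1,1,1,1,0,0,0,0,0 for degrees 0…10.
Finally multiplying by (1 + z³ + z⁶ + z⁹ + z¹²), the product of all factors after the first has coefficients 0,1,1,1,2,2,1,2,2,1,2 for degrees 0…10.
[z¹⁰] = 1·2 + 1·2 + 1·2 = 6.

6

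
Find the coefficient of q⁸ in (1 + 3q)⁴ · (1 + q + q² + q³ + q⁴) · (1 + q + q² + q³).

768

(1 + 3q)⁴ has coefficients 1,12,54,108,81 for degrees 0…4.
(1 + q + q² + q³ + q⁴) has coefficients 1,1,1,1,1,0,0,0,0 for degrees 0…8.
Finally multiplying by (1 + q + q² + q³), the product of all factors after the first has coefficients 1,2,3,4,4,3,2,1,0 for degrees 0…8.
[q⁸] = 1·0 + 12·1 + 54·2 + 108·3 + 81·4 = 768.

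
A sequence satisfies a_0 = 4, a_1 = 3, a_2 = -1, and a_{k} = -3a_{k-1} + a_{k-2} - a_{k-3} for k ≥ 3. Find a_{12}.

-166598

The ordinary generating function has denominator 1 + 3q - q^2 + q^3.
Iterating the recurrence: a_0,…,a_{12} = 4, 3, -1, 2, -10, 33, -111, 376, -1272, 4303, -14557, 49246, -166598.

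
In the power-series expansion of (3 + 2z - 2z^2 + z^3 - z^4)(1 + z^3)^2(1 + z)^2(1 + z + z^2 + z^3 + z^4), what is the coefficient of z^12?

-3

(3 + 2z - 2z^2 + z^3 - z^4) has coefficients 3,2,-2,1,-1 for degrees 0…4.
(1 + z^3)^2 has coefficients 1,0,0,2,0,0,1,0,0,0,0,0,0 for degrees 0…12.
Multiplying by (1 + z)^2 gives running coefficients 1,2,1,2,4,2,1,2,1,0,0,0,0 for degrees 0…12.
Finally multiplying by (1 + z + z^2 + z^3 + z^4), the product of all factors after the first has coefficients 1,3,4,6,10,11,10,11,10,6,4,3,1 for degrees 0…12.
[z^12] = 3·1 + 2·3 − 2·4 + 1·6 − 1·10 = -3.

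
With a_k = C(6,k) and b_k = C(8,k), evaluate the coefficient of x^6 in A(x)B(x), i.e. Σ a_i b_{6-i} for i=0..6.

3003

Write out a_i and b_{6-i} for i = 0,…,6 and sum the products.
Σ = 1·28 + 6·56 + 15·70 + 20·56 + 15·28 + 6·8 + 1·1 = 3003.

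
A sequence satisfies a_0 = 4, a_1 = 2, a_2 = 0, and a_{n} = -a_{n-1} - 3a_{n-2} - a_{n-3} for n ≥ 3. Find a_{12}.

The ordinary generating function has denominator 1 + q + 3q^2 + q^3.
Iterating the recurrence: a_0,…,a_{12} = 4, 2, 0, -10, 8, 22, -36, -38, 124, 26, -360, 158, 896.

896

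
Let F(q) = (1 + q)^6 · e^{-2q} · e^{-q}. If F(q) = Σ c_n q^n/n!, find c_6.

The EGF product rule gives c_6 = Σ_{k_1+k_2+k_3=6} C(6; k_1,k_2,k_3) · ∏ g_i(k_i), where (1+q)^6 gives the falling factorial (6)_k; e^{-2q} gives (-2)^k; e^{-q} gives (-1)^k.
g_1(k) for k = 0…6: 1, 6, 30, 120, 360, 720, 720.
g_2(k) for k = 0…6: 1, -2, 4, -8, 16, -32, 64.
g_3(k) for k = 0…6: 1, -1, 1, -1, 1, -1, 1.
First combine the last two factors: h(k) = Σ_j C(k,j)·g_2(j)·g_3(k−j) for k = 0…6: 1, -3, 9, -27, 81, -243, 729.
c_6 = Σ_k C(6,k)·g_1(k)·h(6−k) = 1·1·729 + 6·6·(-243) + 15·30·81 + 20·120·(-27) + 15·360·9 + 6·720·(-3) + 1·720·1 = 729 − 8748 + 36450 − 64800 + 48600 − 12960 + 720 = -9.

-9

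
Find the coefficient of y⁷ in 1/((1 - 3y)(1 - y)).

Partial fractions give a closed form: a_n = (3/2)·3^n + (-1/2)·1^n.
At n = 7: a_7 = 3280.

3280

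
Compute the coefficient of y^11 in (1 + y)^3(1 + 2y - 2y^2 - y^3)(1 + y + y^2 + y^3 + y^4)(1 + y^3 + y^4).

(1 + y)^3 has coefficients 1,3,3,1 for degrees 0…3.
(1 + 2y - 2y^2 - y^3) has coefficients 1,2,-2,-1,0,0,0,0,0,0,0,0 for degrees 0…11.
Multiplying by (1 + y + y^2 + y^3 + y^4) gives running coefficients 1,3,1,0,0,-1,-3,-1,0,0,0,0 for degrees 0…11.
Finally multiplying by (1 + y^3 + y^4), the product of all factors after the first has coefficients 1,3,1,1,4,3,-2,-1,-1,-4,-4,-1 for degrees 0…11.
[y^11] = 1·(-1) + 3·(-4) + 3·(-4) + 1·(-1) = -26.

-26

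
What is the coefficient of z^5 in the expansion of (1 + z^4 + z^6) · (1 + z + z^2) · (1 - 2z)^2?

-3

(1 + z^4 + z^6) has coefficients 1,0,0,0,1,0 for degrees 0…5.
(1 + z + z^2) has coefficients 1,1,1,0,0,0 for degrees 0…5.
Finally multiplying by (1 - 2z)^2, the product of all factors after the first has coefficients 1,-3,1,0,4,0 for degrees 0…5.
[z^5] = 1·0 + 1·(-3) = -3.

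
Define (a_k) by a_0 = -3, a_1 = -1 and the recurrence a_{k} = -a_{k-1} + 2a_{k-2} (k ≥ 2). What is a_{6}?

-45

The ordinary generating function has denominator 1 + t - 2t^2.
Iterating the recurrence: a_0,…,a_{6} = -3, -1, -5, 3, -13, 19, -45.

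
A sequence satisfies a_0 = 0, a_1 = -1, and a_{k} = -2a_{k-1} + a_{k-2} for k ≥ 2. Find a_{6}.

The ordinary generating function has denominator 1 + 2q - q^2.
Iterating the recurrence: a_0,…,a_{6} = 0, -1, 2, -5, 12, -29, 70.

70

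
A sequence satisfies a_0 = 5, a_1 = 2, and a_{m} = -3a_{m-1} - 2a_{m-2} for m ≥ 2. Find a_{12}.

The ordinary generating function has denominator 1 + 3t + 2t^2.
Iterating the recurrence: a_0,…,a_{12} = 5, 2, -16, 44, -100, 212, -436, 884, -1780, 3572, -7156, 14324, -28660.

-28660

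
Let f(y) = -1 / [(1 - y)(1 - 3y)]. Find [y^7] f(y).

Partial fractions give a closed form: a_n = (1/2)·1^n + (-3/2)·3^n.
At n = 7: a_7 = -3280.

-3280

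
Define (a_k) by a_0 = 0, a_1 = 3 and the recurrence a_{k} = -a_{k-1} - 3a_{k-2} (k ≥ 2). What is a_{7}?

39

The ordinary generating function has denominator 1 + x + 3x^2.
Iterating the recurrence: a_0,…,a_{7} = 0, 3, -3, -6, 15, 3, -48, 39.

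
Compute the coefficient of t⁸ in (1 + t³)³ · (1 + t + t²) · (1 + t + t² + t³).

(1 + t³)³ has coefficients 1,0,0,3,0,0,3,0,0 for degrees 0…8.
(1 + t + t²) has coefficients 1,1,1,0,0,0,0,0,0 for degrees 0…8.
Finally multiplying by (1 + t + t² + t³), the product of all factors after the first has coefficients 1,2,3,3,2,1,0,0,0 for degrees 0…8.
[t⁸] = 1·0 + 3·1 + 3·3 = 12.

12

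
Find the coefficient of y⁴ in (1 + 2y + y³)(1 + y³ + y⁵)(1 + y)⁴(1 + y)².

69

(1 + 2y + y³) has coefficients 1,2,0,1 for degrees 0…3.
(1 + y³ + y⁵) has coefficients 1,0,0,1,0 for degrees 0…4.
Multiplying by (1 + y)⁴ gives running coefficients 1,4,6,5,5 for degrees 0…4.
Finally multiplying by (1 + y)², the product of all factors after the first has coefficients 1,6,15,21,21 for degrees 0…4.
[y⁴] = 1·21 + 2·21 + 1·6 = 69.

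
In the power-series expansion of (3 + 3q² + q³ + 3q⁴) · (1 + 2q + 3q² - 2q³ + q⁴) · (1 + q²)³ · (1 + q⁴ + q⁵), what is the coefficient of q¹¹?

(3 + 3q² + q³ + 3q⁴) has coefficients 3,0,3,1,3 for degrees 0…4.
(1 + 2q + 3q² - 2q³ + q⁴) has coefficients 1,2,3,-2,1,0,0,0,0,0,0,0 for degrees 0…11.
Multiplying by (1 + q²)³ gives running coefficients 1,2,6,4,13,0,13,-4,6,-2,1,0 for degrees 0…11.
Finally multiplying by (1 + q⁴ + q⁵), the product of all factors after the first has coefficients 1,2,6,4,14,3,21,6,23,11,14,9 for degrees 0…11.
[q¹¹] = 3·9 + 3·11 + 1·23 + 3·6 = 101.

101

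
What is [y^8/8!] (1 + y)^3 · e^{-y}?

-191

The EGF product rule gives c_8 = Σ_{k_1+k_2=8} C(8; k_1,k_2) · ∏ g_i(k_i), where (1+y)^3 gives the falling factorial (3)_k; e^{-y} gives (-1)^k.
g_1(k) for k = 0…8: 1, 3, 6, 6, 0, 0, 0, 0, 0.
g_2(k) for k = 0…8: 1, -1, 1, -1, 1, -1, 1, -1, 1.
c_8 = Σ_k C(8,k)·g_1(k)·g_2(8−k) = 1·1·1 + 8·3·(-1) + 28·6·1 + 56·6·(-1) = 1 − 24 + 168 − 336 = -191.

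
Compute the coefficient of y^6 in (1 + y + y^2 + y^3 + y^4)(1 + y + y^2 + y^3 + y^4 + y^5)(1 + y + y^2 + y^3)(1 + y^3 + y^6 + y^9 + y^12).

(1 + y + y^2 + y^3 + y^4) has coefficients 1,1,1,1,1 for degrees 0…4.
(1 + y + y^2 + y^3 + y^4 + y^5) has coefficients 1,1,1,1,1,1,0 for degrees 0…6.
Multiplying by (1 + y + y^2 + y^3) gives running coefficients 1,2,3,4,4,4,3 for degrees 0…6.
Finally multiplying by (1 + y^3 + y^6 + y^9 + y^12), the product of all factors after the first has coefficients 1,2,3,5,6,7,8 for degrees 0…6.
[y^6] = 1·8 + 1·7 + 1·6 + 1·5 + 1·3 = 29.

29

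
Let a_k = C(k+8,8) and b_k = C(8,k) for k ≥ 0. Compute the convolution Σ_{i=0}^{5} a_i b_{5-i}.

Write out a_i and b_{5-i} for i = 0,…,5 and sum the products.
Σ = 1·56 + 9·70 + 45·56 + 165·28 + 495·8 + 1287·1 = 13073.

13073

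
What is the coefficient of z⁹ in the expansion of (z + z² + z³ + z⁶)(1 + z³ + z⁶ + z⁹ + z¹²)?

2

(z + z² + z³ + z⁶) has coefficients 0,1,1,1,0,0,1 for degrees 0…6.
(1 + z³ + z⁶ + z⁹ + z¹²) has coefficients 1,0,0,1,0,0,1,0,0,1 for degrees 0…9.
[z⁹] = 1·0 + 1·0 + 1·1 + 1·1 = 2.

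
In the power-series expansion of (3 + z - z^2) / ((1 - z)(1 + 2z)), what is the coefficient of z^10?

1537

The denominator gives the recurrence a_n = −a_(n−1) + 2a_(n−2) for n ≥ 3; the numerator fixes a_0 = 3, a_1 = -2, a_2 = 7.
Iterating: 3, -2, 7, -11, 25, -47, 97, -191, 385, -767, 1537, so a_10 = 1537.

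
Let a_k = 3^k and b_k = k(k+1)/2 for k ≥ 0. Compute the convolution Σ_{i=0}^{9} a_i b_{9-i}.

This is [x^9] in the product of the two ordinary generating functions.
Σ = 1·45 + 3·36 + 9·28 + 27·21 + 81·15 + 243·10 + 729·6 + 2187·3 + 6561·1 + 19683·0 = 22113.

22113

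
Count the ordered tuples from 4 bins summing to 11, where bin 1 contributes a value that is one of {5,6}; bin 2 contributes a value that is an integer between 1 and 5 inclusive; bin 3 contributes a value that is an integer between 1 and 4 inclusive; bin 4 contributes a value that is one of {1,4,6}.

The generating function for the choices is (x^5 + x^6)·(x + x^2 + x^3 + x^4 + x^5)·(x + x^2 + x^3 + x^4)·(x + x^4 + x^6); the count is [x^11].
(x^5 + x^6) has coefficients 0,0,0,0,0,1,1 for degrees 0…6.
(x + x^2 + x^3 + x^4 + x^5) has coefficients 0,1,1,1,1,1,0,0,0,0,0,0 for degrees 0…11.
Multiplying by (x + x^2 + x^3 + x^4) gives running coefficients 0,0,1,2,3,4,4,3,2,1,0,0 for degrees 0…11.
Finally multiplying by (x + x^4 + x^6), the product of all factors after the first has coefficients 0,0,0,1,2,3,5,6,7,8,8,7 for degrees 0…11.
[x^11] = 1·5 + 1·3 = 8.

8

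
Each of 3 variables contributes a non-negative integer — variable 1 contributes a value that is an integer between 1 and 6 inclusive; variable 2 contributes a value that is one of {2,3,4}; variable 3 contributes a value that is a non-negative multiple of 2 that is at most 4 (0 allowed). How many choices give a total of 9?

8

The generating function for the choices is (y + y^2 + y^3 + y^4 + y^5 + y^6)·(y^2 + y^3 + y^4)·(1 + y^2 + y^4); the count is [y^9].
(y + y^2 + y^3 + y^4 + y^5 + y^6) has coefficients 0,1,1,1,1,1,1 for degrees 0…6.
(y^2 + y^3 + y^4) has coefficients 0,0,1,1,1,0,0,0,0,0 for degrees 0…9.
Finally multiplying by (1 + y^2 + y^4), the product of all factors after the first has coefficients 0,0,1,1,2,1,2,1,1,0 for degrees 0…9.
[y^9] = 1·1 + 1·1 + 1·2 + 1·1 + 1·2 + 1·1 = 8.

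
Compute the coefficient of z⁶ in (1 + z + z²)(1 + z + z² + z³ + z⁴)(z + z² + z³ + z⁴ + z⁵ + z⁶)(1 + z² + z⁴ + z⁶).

26

(1 + z + z²) has coefficients 1,1,1 for degrees 0…2.
(1 + z + z² + z³ + z⁴) has coefficients 1,1,1,1,1,0,0 for degrees 0…6.
Multiplying by (z + z² + z³ + z⁴ + z⁵ + z⁶) gives running coefficients 0,1,2,3,4,5,5 for degrees 0…6.
Finally multiplying by (1 + z² + z⁴ + z⁶), the product of all factors after the first has coefficients 0,1,2,4,6,9,11 for degrees 0…6.
[z⁶] = 1·11 + 1·9 + 1·6 = 26.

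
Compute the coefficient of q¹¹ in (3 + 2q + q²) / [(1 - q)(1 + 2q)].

The denominator gives the recurrence a_n = −a_(n−1) + 2a_(n−2) for n ≥ 3; the numerator fixes a_0 = 3, a_1 = -1, a_2 = 8.
Iterating: 3, -1, 8, -10, 26, -46, 98, -190, 386, -766, 1538, -3070, so a_11 = -3070.

-3070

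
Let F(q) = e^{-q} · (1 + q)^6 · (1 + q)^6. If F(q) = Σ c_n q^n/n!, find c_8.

The EGF product rule gives c_8 = Σ_{k_1+k_2+k_3=8} C(8; k_1,k_2,k_3) · ∏ g_i(k_i), where e^{-q} gives (-1)^k; (1+q)^6 gives the falling factorial (6)_k; (1+q)^6 gives the falling factorial (6)_k.
g_1(k) for k = 0…8: 1, -1, 1, -1, 1, -1, 1, -1, 1.
g_2(k) for k = 0…8: 1, 6, 30, 120, 360, 720, 720, 0, 0.
g_3(k) for k = 0…8: 1, 6, 30, 120, 360, 720, 720, 0, 0.
First combine the last two factors: h(k) = Σ_j C(k,j)·g_2(j)·g_3(k−j) for k = 0…8: 1, 12, 132, 1320, 11880, 95040, 665280, 3991680, 19958400.
c_8 = Σ_k C(8,k)·g_1(k)·h(8−k) = 1·1·19958400 + 8·(-1)·3991680 + 28·1·665280 + 56·(-1)·95040 + 70·1·11880 + 56·(-1)·1320 + 28·1·132 + 8·(-1)·12 + 1·1·1 = 19958400 − 31933440 + 18627840 − 5322240 + 831600 − 73920 + 3696 − 96 + 1 = 2091841.

2091841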